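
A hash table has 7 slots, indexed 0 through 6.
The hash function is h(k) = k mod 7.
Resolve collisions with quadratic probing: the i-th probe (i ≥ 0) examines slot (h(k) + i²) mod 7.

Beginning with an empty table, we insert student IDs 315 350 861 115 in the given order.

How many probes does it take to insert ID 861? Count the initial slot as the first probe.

Insert 315: h=0, slot 0 empty → index 0.
Insert 350: h=0, slot 0 occupied → index 1.
Insert 861: h=0, slots 0,1 occupied → index 4.
Insert 115: h=3, slot 3 empty → index 3.
Table: [315, 350, _, 115, 861, _, _]

3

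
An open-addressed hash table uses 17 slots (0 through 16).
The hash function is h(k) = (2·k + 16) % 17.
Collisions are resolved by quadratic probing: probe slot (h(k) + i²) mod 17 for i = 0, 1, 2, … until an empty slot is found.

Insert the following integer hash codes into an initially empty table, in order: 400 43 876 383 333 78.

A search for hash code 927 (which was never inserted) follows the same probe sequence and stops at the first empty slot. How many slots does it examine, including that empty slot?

400: h=0 => slot 0
43: h=0, probe 0,1 => slot 1
876: h=0, probe 0,1,4 => slot 4
383: h=0, probe 0,1,4,9 => slot 9
333: h=2 => slot 2
78: h=2, probe 2,3 => slot 3
Table: [400, 43, 333, 78, 876, ∅, ∅, ∅, ∅, 383, ∅, ∅, ∅, ∅, ∅, ∅, ∅]
Lookup 927: h=0, probe 0,1,4,9,16 → slot 16 empty, not found.

5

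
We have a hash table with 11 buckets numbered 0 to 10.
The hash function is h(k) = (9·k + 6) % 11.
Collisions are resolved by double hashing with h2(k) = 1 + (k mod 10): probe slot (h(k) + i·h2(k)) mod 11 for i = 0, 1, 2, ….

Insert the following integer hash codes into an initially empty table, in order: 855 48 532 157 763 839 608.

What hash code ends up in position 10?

855: h=1 => slot 1
48: h=9 => slot 9
532: h=9, h2=3, probe 9,1,4 => slot 4
157: h=0 => slot 0
763: h=9, h2=4, probe 9,2 => slot 2
839: h=0, h2=10, probe 0,10 => slot 10
608: h=0, h2=9, probe 0,9,7 => slot 7
Table: [157, 855, 763, ., 532, ., ., 608, ., 48, 839]

839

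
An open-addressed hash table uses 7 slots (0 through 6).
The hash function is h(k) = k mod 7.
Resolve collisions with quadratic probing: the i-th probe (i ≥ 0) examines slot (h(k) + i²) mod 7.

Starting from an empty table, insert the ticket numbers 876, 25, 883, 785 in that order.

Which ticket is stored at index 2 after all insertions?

876: h=1 -> slot 1
25: h=4 -> slot 4
883: h=1, probe 1,2 -> slot 2
785: h=1, probe 1,2,5 -> slot 5
Table: [_, 876, 883, _, 25, 785, _]

883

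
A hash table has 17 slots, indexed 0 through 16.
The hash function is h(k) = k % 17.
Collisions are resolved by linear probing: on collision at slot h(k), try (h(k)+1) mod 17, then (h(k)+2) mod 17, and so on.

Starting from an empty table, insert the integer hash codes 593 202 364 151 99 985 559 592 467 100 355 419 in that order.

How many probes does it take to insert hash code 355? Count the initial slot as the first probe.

8

593: h=15 → slot 15
202: h=15, probe 15,16 → slot 16
364: h=7 → slot 7
151: h=15, probe 15,16,0 → slot 0
99: h=14 → slot 14
985: h=16, probe 16,0,1 → slot 1
559: h=15, probe 15,16,0,1,2 → slot 2
592: h=14, probe 14,15,16,0,1,2,3 → slot 3
467: h=8 → slot 8
100: h=15, probe 15,16,0,1,2,3,4 → slot 4
355: h=15, probe 15,16,0,1,2,3,4,5 → slot 5
419: h=11 → slot 11
Table: [151, 985, 559, 592, 100, 355, —, 364, 467, —, —, 419, —, —, 99, 593, 202]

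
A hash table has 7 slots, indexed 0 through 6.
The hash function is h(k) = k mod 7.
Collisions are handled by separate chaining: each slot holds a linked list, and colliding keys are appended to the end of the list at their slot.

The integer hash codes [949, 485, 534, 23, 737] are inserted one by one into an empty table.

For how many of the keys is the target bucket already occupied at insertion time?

3

949 → bucket 4
485 → bucket 2
534 → bucket 2 (collision)
23 → bucket 2 (collision)
737 → bucket 2 (collision)
Final buckets:
0: _
1: _
2: 485 -> 534 -> 23 -> 737
3: _
4: 949
5: _
6: _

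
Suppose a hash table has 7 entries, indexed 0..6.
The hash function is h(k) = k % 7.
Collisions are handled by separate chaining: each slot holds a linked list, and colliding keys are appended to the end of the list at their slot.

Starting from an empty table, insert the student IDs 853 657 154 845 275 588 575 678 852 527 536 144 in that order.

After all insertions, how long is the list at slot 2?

Insert 853: h=6, bucket 6 empty -> new chain.
Insert 657: h=6, bucket 6 nonempty -> append to chain.
Insert 154: h=0, bucket 0 empty -> new chain.
Insert 845: h=5, bucket 5 empty -> new chain.
Insert 275: h=2, bucket 2 empty -> new chain.
Insert 588: h=0, bucket 0 nonempty -> append to chain.
Insert 575: h=1, bucket 1 empty -> new chain.
Insert 678: h=6, bucket 6 nonempty -> append to chain.
Insert 852: h=5, bucket 5 nonempty -> append to chain.
Insert 527: h=2, bucket 2 nonempty -> append to chain.
Insert 536: h=4, bucket 4 empty -> new chain.
Insert 144: h=4, bucket 4 nonempty -> append to chain.
Final buckets:
0: 154 -> 588
1: 575
2: 275 -> 527
3: -
4: 536 -> 144
5: 845 -> 852
6: 853 -> 657 -> 678

2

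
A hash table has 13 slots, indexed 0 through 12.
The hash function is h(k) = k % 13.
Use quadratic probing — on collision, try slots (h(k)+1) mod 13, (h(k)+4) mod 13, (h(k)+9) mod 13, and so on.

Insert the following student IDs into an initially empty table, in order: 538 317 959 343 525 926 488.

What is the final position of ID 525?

538 hashes to 5; slot 5 is free => place at 5.
317 hashes to 5; 5 taken => place at 6.
959 hashes to 10; slot 10 is free => place at 10.
343 hashes to 5; 5,6 taken => place at 9.
525 hashes to 5; 5,6,9 taken => place at 1.
926 hashes to 3; slot 3 is free => place at 3.
488 hashes to 7; slot 7 is free => place at 7.
Table: [—, 525, —, 926, —, 538, 317, 488, —, 343, 959, —, —]

1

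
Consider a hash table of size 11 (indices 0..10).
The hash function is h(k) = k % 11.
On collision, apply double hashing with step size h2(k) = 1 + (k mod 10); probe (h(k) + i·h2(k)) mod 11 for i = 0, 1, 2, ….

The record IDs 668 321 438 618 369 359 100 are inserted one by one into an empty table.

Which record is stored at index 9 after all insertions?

438

668: h=8 -> slot 8
321: h=2 -> slot 2
438: h=9 -> slot 9
618: h=2, h2=9, probe 2,0 -> slot 0
369: h=6 -> slot 6
359: h=7 -> slot 7
100: h=1 -> slot 1
Table: [618, 100, 321, -, -, -, 369, 359, 668, 438, -]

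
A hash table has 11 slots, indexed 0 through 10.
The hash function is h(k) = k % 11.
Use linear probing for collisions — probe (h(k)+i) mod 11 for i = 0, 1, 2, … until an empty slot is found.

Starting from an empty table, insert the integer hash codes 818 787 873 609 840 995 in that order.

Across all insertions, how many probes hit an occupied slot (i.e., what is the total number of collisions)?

12

818: h=4 -> slot 4
787: h=6 -> slot 6
873: h=4, probe 4,5 -> slot 5
609: h=4, probe 4,5,6,7 -> slot 7
840: h=4, probe 4,5,6,7,8 -> slot 8
995: h=5, probe 5,6,7,8,9 -> slot 9
Table: [∅, ∅, ∅, ∅, 818, 873, 787, 609, 840, 995, ∅]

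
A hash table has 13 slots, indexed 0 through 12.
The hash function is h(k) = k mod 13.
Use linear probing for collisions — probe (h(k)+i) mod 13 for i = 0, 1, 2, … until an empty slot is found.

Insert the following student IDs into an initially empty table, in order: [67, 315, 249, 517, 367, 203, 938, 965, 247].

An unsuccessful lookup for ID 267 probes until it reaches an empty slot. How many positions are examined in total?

Insert 67: h=2, slot 2 empty => index 2.
Insert 315: h=3, slot 3 empty => index 3.
Insert 249: h=2, slots 2,3 occupied => index 4.
Insert 517: h=10, slot 10 empty => index 10.
Insert 367: h=3, slots 3,4 occupied => index 5.
Insert 203: h=8, slot 8 empty => index 8.
Insert 938: h=2, slots 2,3,4,5 occupied => index 6.
Insert 965: h=3, slots 3,4,5,6 occupied => index 7.
Insert 247: h=0, slot 0 empty => index 0.
Table: [247, ., 67, 315, 249, 367, 938, 965, 203, ., 517, ., .]
Lookup 267: h=7, probe 7,8,9 → slot 9 empty, not found.

3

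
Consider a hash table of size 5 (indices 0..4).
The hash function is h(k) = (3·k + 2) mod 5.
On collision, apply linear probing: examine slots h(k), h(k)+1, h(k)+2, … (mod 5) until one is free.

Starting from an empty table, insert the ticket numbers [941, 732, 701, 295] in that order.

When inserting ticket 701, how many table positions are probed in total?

941: h=0 -> slot 0
732: h=3 -> slot 3
701: h=0, probe 0,1 -> slot 1
295: h=2 -> slot 2
Table: [941, 701, 295, 732, —]

2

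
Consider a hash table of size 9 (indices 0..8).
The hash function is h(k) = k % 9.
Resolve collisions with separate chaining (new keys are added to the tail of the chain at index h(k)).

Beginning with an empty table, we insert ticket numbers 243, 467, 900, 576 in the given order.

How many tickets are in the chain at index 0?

243 → bucket 0
467 → bucket 8
900 → bucket 0 (collision)
576 → bucket 0 (collision)
Final buckets:
0: 243 -> 900 -> 576
1: _
2: _
3: _
4: _
5: _
6: _
7: _
8: 467

3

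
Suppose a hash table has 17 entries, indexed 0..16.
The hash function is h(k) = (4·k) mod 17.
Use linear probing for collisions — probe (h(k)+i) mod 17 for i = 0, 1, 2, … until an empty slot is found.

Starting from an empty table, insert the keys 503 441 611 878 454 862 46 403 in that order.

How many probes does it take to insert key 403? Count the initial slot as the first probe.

Insert 503: h=6, slot 6 empty → index 6.
Insert 441: h=13, slot 13 empty → index 13.
Insert 611: h=13, slot 13 occupied → index 14.
Insert 878: h=10, slot 10 empty → index 10.
Insert 454: h=14, slot 14 occupied → index 15.
Insert 862: h=14, slots 14,15 occupied → index 16.
Insert 46: h=14, slots 14,15,16 occupied → index 0.
Insert 403: h=14, slots 14,15,16,0 occupied → index 1.
Table: [46, 403, -, -, -, -, 503, -, -, -, 878, -, -, 441, 611, 454, 862]

5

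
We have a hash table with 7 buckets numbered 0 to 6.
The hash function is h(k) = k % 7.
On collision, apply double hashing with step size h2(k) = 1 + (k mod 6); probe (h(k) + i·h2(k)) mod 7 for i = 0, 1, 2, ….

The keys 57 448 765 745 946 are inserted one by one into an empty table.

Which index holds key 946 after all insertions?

6

57: h=1 => slot 1
448: h=0 => slot 0
765: h=2 => slot 2
745: h=3 => slot 3
946: h=1, h2=5, probe 1,6 => slot 6
Table: [448, 57, 765, 745, ∅, ∅, 946]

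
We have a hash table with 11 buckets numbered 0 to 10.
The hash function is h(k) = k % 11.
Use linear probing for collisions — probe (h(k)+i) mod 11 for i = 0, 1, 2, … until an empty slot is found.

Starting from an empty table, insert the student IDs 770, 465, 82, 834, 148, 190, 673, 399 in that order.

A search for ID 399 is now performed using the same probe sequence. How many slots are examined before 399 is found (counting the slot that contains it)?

770: h=0 → slot 0
465: h=3 → slot 3
82: h=5 → slot 5
834: h=9 → slot 9
148: h=5, probe 5,6 → slot 6
190: h=3, probe 3,4 → slot 4
673: h=2 → slot 2
399: h=3, probe 3,4,5,6,7 → slot 7
Table: [770, -, 673, 465, 190, 82, 148, 399, -, 834, -]
Lookup 399: h=3, probe 3,4,5,6,7 → found at 7.

5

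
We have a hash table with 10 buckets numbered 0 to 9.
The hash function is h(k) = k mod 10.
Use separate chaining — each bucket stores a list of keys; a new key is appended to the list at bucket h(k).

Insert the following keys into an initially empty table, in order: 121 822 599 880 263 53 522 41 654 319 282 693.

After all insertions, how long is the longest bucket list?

3

121 -> bucket 1
822 -> bucket 2
599 -> bucket 9
880 -> bucket 0
263 -> bucket 3
53 -> bucket 3 (collision)
522 -> bucket 2 (collision)
41 -> bucket 1 (collision)
654 -> bucket 4
319 -> bucket 9 (collision)
282 -> bucket 2 (collision)
693 -> bucket 3 (collision)
Final buckets:
0: 880
1: 121 -> 41
2: 822 -> 522 -> 282
3: 263 -> 53 -> 693
4: 654
5: _
6: _
7: _
8: _
9: 599 -> 319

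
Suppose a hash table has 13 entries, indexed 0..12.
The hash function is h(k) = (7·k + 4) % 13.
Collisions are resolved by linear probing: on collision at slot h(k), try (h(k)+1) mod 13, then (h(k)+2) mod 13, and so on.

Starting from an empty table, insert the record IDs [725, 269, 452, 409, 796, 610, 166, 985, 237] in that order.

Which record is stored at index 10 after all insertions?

452

Insert 725: h=9, slot 9 empty -> index 9.
Insert 269: h=2, slot 2 empty -> index 2.
Insert 452: h=9, slot 9 occupied -> index 10.
Insert 409: h=7, slot 7 empty -> index 7.
Insert 796: h=12, slot 12 empty -> index 12.
Insert 610: h=10, slot 10 occupied -> index 11.
Insert 166: h=9, slots 9,10,11,12 occupied -> index 0.
Insert 985: h=9, slots 9,10,11,12,0 occupied -> index 1.
Insert 237: h=12, slots 12,0,1,2 occupied -> index 3.
Table: [166, 985, 269, 237, ., ., ., 409, ., 725, 452, 610, 796]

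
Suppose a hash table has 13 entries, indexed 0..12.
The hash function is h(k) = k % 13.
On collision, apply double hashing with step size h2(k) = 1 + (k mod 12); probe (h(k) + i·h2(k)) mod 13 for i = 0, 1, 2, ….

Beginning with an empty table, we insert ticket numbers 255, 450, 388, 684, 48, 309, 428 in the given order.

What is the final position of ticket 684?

9

255 hashes to 8; slot 8 is free => place at 8.
450 hashes to 8, h2=7; 8 taken => place at 2.
388 hashes to 11; slot 11 is free => place at 11.
684 hashes to 8, h2=1; 8 taken => place at 9.
48 hashes to 9, h2=1; 9 taken => place at 10.
309 hashes to 10, h2=10; 10 taken => place at 7.
428 hashes to 12; slot 12 is free => place at 12.
Table: [., ., 450, ., ., ., ., 309, 255, 684, 48, 388, 428]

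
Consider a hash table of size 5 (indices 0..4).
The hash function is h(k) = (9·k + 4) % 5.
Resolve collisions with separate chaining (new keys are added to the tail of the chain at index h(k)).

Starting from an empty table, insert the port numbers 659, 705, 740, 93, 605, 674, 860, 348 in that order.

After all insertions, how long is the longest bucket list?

4

659 -> bucket 0
705 -> bucket 4
740 -> bucket 4 (collision)
93 -> bucket 1
605 -> bucket 4 (collision)
674 -> bucket 0 (collision)
860 -> bucket 4 (collision)
348 -> bucket 1 (collision)
Final buckets:
0: 659 -> 674
1: 93 -> 348
2: —
3: —
4: 705 -> 740 -> 605 -> 860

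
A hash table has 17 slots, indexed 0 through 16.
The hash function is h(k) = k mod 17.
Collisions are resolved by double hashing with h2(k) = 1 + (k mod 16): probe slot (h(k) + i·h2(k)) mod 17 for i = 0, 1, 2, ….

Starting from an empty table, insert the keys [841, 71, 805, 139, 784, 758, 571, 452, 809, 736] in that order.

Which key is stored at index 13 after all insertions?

452

Insert 841: h=8, slot 8 empty => index 8.
Insert 71: h=3, slot 3 empty => index 3.
Insert 805: h=6, slot 6 empty => index 6.
Insert 139: h=3, h2=12, slot 3 occupied => index 15.
Insert 784: h=2, slot 2 empty => index 2.
Insert 758: h=10, slot 10 empty => index 10.
Insert 571: h=10, h2=12, slot 10 occupied => index 5.
Insert 452: h=10, h2=5, slots 10,15,3,8 occupied => index 13.
Insert 809: h=10, h2=10, slots 10,3,13,6 occupied => index 16.
Insert 736: h=5, h2=1, slots 5,6 occupied => index 7.
Table: [—, —, 784, 71, —, 571, 805, 736, 841, —, 758, —, —, 452, —, 139, 809]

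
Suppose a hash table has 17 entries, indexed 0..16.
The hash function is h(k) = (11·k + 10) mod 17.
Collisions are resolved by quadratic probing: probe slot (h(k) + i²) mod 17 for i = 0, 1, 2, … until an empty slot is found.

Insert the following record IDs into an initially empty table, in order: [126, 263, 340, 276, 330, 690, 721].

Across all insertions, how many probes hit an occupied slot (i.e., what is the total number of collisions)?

5

Insert 126: h=2, slot 2 empty → index 2.
Insert 263: h=13, slot 13 empty → index 13.
Insert 340: h=10, slot 10 empty → index 10.
Insert 276: h=3, slot 3 empty → index 3.
Insert 330: h=2, slots 2,3 occupied → index 6.
Insert 690: h=1, slot 1 empty → index 1.
Insert 721: h=2, slots 2,3,6 occupied → index 11.
Table: [_, 690, 126, 276, _, _, 330, _, _, _, 340, 721, _, 263, _, _, _]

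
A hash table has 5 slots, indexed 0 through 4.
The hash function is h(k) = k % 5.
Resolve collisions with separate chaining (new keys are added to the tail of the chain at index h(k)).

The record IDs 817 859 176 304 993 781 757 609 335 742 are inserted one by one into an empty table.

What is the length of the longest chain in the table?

817 -> bucket 2
859 -> bucket 4
176 -> bucket 1
304 -> bucket 4 (collision)
993 -> bucket 3
781 -> bucket 1 (collision)
757 -> bucket 2 (collision)
609 -> bucket 4 (collision)
335 -> bucket 0
742 -> bucket 2 (collision)
Final buckets:
0: 335
1: 176 -> 781
2: 817 -> 757 -> 742
3: 993
4: 859 -> 304 -> 609

3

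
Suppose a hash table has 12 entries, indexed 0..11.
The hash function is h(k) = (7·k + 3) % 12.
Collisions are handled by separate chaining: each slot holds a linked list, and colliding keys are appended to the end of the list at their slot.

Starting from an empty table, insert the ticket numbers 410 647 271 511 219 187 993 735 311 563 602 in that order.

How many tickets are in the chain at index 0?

2

410 → bucket 5
647 → bucket 8
271 → bucket 4
511 → bucket 4 (collision)
219 → bucket 0
187 → bucket 4 (collision)
993 → bucket 6
735 → bucket 0 (collision)
311 → bucket 8 (collision)
563 → bucket 8 (collision)
602 → bucket 5 (collision)
Final buckets:
0: 219 -> 735
1: _
2: _
3: _
4: 271 -> 511 -> 187
5: 410 -> 602
6: 993
7: _
8: 647 -> 311 -> 563
9: _
10: _
11: _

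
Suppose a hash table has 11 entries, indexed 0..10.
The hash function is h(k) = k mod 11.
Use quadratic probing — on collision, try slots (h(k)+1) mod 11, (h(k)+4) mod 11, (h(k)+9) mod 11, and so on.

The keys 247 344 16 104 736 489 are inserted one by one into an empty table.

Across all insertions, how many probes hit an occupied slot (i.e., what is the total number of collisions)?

8

247 hashes to 5; slot 5 is free → place at 5.
344 hashes to 3; slot 3 is free → place at 3.
16 hashes to 5; 5 taken → place at 6.
104 hashes to 5; 5,6 taken → place at 9.
736 hashes to 10; slot 10 is free → place at 10.
489 hashes to 5; 5,6,9,3,10 taken → place at 8.
Table: [., ., ., 344, ., 247, 16, ., 489, 104, 736]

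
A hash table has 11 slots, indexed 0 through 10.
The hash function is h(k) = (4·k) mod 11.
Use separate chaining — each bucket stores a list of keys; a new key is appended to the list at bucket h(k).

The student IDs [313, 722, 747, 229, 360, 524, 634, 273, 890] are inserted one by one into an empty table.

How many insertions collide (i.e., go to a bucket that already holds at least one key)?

4

313 → bucket 9
722 → bucket 6
747 → bucket 7
229 → bucket 3
360 → bucket 10
524 → bucket 6 (collision)
634 → bucket 6 (collision)
273 → bucket 3 (collision)
890 → bucket 7 (collision)
Final buckets:
0: .
1: .
2: .
3: 229 -> 273
4: .
5: .
6: 722 -> 524 -> 634
7: 747 -> 890
8: .
9: 313
10: 360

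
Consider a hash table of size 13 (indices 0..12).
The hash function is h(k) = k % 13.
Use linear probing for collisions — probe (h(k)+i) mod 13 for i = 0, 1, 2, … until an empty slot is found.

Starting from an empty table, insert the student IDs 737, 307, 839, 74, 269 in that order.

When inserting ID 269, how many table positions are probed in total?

3

Insert 737: h=9, slot 9 empty → index 9.
Insert 307: h=8, slot 8 empty → index 8.
Insert 839: h=7, slot 7 empty → index 7.
Insert 74: h=9, slot 9 occupied → index 10.
Insert 269: h=9, slots 9,10 occupied → index 11.
Table: [-, -, -, -, -, -, -, 839, 307, 737, 74, 269, -]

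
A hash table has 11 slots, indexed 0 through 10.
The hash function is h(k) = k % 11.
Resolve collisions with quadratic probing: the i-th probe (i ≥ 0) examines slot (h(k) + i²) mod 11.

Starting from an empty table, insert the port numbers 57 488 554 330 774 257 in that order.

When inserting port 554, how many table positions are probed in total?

2

Insert 57: h=2, slot 2 empty => index 2.
Insert 488: h=4, slot 4 empty => index 4.
Insert 554: h=4, slot 4 occupied => index 5.
Insert 330: h=0, slot 0 empty => index 0.
Insert 774: h=4, slots 4,5 occupied => index 8.
Insert 257: h=4, slots 4,5,8,2 occupied => index 9.
Table: [330, —, 57, —, 488, 554, —, —, 774, 257, —]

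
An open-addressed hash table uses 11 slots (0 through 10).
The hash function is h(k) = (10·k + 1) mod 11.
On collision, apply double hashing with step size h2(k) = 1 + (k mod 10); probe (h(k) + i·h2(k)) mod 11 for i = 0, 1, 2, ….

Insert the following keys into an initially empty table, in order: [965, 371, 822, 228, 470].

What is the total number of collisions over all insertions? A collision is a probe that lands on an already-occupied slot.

965 hashes to 4; slot 4 is free -> place at 4.
371 hashes to 4, h2=2; 4 taken -> place at 6.
822 hashes to 4, h2=3; 4 taken -> place at 7.
228 hashes to 4, h2=9; 4 taken -> place at 2.
470 hashes to 4, h2=1; 4 taken -> place at 5.
Table: [∅, ∅, 228, ∅, 965, 470, 371, 822, ∅, ∅, ∅]

4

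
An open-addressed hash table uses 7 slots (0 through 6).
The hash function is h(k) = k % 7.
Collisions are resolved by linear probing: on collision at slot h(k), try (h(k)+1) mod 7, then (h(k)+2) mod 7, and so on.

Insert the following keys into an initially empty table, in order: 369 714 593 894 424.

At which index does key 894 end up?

1

Insert 369: h=5, slot 5 empty → index 5.
Insert 714: h=0, slot 0 empty → index 0.
Insert 593: h=5, slot 5 occupied → index 6.
Insert 894: h=5, slots 5,6,0 occupied → index 1.
Insert 424: h=4, slot 4 empty → index 4.
Table: [714, 894, -, -, 424, 369, 593]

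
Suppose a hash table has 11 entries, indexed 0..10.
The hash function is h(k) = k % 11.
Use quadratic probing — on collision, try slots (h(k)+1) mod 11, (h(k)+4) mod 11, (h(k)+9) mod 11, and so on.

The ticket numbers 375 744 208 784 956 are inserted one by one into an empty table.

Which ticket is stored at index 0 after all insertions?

Insert 375: h=1, slot 1 empty => index 1.
Insert 744: h=7, slot 7 empty => index 7.
Insert 208: h=10, slot 10 empty => index 10.
Insert 784: h=3, slot 3 empty => index 3.
Insert 956: h=10, slot 10 occupied => index 0.
Table: [956, 375, —, 784, —, —, —, 744, —, —, 208]

956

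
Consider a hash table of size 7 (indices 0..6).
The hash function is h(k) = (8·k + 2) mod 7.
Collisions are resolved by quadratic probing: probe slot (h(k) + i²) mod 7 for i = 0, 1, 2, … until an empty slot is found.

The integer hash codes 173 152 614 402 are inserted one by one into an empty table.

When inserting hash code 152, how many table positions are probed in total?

2

173: h=0 -> slot 0
152: h=0, probe 0,1 -> slot 1
614: h=0, probe 0,1,4 -> slot 4
402: h=5 -> slot 5
Table: [173, 152, _, _, 614, 402, _]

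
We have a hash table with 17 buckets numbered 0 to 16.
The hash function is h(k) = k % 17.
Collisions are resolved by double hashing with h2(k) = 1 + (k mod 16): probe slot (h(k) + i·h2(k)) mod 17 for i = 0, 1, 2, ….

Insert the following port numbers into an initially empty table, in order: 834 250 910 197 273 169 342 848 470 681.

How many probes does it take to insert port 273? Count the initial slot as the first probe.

2

Insert 834: h=1, slot 1 empty → index 1.
Insert 250: h=12, slot 12 empty → index 12.
Insert 910: h=9, slot 9 empty → index 9.
Insert 197: h=10, slot 10 empty → index 10.
Insert 273: h=1, h2=2, slot 1 occupied → index 3.
Insert 169: h=16, slot 16 empty → index 16.
Insert 342: h=2, slot 2 empty → index 2.
Insert 848: h=15, slot 15 empty → index 15.
Insert 470: h=11, slot 11 empty → index 11.
Insert 681: h=1, h2=10, slots 1,11 occupied → index 4.
Table: [∅, 834, 342, 273, 681, ∅, ∅, ∅, ∅, 910, 197, 470, 250, ∅, ∅, 848, 169]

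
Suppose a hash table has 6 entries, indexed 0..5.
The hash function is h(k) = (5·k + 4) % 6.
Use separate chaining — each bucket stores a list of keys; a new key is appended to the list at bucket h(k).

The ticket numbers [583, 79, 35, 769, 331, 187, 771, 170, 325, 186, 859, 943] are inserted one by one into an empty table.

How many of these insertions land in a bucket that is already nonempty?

7

583 -> bucket 3
79 -> bucket 3 (collision)
35 -> bucket 5
769 -> bucket 3 (collision)
331 -> bucket 3 (collision)
187 -> bucket 3 (collision)
771 -> bucket 1
170 -> bucket 2
325 -> bucket 3 (collision)
186 -> bucket 4
859 -> bucket 3 (collision)
943 -> bucket 3 (collision)
Final buckets:
0: .
1: 771
2: 170
3: 583 -> 79 -> 769 -> 331 -> 187 -> 325 -> 859 -> 943
4: 186
5: 35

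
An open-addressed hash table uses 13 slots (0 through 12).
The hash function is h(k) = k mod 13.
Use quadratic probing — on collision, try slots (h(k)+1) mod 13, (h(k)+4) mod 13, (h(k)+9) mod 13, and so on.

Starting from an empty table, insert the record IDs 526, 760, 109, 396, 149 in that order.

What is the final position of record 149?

Insert 526: h=6, slot 6 empty → index 6.
Insert 760: h=6, slot 6 occupied → index 7.
Insert 109: h=5, slot 5 empty → index 5.
Insert 396: h=6, slots 6,7 occupied → index 10.
Insert 149: h=6, slots 6,7,10 occupied → index 2.
Table: [—, —, 149, —, —, 109, 526, 760, —, —, 396, —, —]

2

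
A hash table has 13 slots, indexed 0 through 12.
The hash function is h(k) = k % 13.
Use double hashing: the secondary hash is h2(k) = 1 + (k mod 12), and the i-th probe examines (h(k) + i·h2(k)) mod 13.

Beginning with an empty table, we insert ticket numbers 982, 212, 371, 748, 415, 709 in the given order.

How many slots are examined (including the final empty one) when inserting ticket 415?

Insert 982: h=7, slot 7 empty -> index 7.
Insert 212: h=4, slot 4 empty -> index 4.
Insert 371: h=7, h2=12, slot 7 occupied -> index 6.
Insert 748: h=7, h2=5, slot 7 occupied -> index 12.
Insert 415: h=12, h2=8, slots 12,7 occupied -> index 2.
Insert 709: h=7, h2=2, slot 7 occupied -> index 9.
Table: [-, -, 415, -, 212, -, 371, 982, -, 709, -, -, 748]

3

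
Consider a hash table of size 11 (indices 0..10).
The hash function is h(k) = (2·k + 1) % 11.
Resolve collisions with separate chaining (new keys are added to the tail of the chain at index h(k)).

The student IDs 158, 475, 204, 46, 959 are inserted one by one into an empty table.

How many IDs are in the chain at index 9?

1

Insert 158: h=9, bucket 9 empty → new chain.
Insert 475: h=5, bucket 5 empty → new chain.
Insert 204: h=2, bucket 2 empty → new chain.
Insert 46: h=5, bucket 5 nonempty → append to chain.
Insert 959: h=5, bucket 5 nonempty → append to chain.
Final buckets:
0: —
1: —
2: 204
3: —
4: —
5: 475 -> 46 -> 959
6: —
7: —
8: —
9: 158
10: —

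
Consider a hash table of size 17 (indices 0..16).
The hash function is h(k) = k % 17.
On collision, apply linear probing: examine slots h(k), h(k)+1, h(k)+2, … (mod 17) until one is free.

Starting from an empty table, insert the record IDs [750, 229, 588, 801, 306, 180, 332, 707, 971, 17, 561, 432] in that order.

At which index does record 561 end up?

750: h=2 → slot 2
229: h=8 → slot 8
588: h=10 → slot 10
801: h=2, probe 2,3 → slot 3
306: h=0 → slot 0
180: h=10, probe 10,11 → slot 11
332: h=9 → slot 9
707: h=10, probe 10,11,12 → slot 12
971: h=2, probe 2,3,4 → slot 4
17: h=0, probe 0,1 → slot 1
561: h=0, probe 0,1,2,3,4,5 → slot 5
432: h=7 → slot 7
Table: [306, 17, 750, 801, 971, 561, —, 432, 229, 332, 588, 180, 707, —, —, —, —]

5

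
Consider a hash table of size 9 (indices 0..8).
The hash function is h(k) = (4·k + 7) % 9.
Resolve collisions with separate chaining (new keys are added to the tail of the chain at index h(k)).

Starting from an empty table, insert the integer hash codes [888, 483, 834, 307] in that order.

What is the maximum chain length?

888 -> bucket 4
483 -> bucket 4 (collision)
834 -> bucket 4 (collision)
307 -> bucket 2
Final buckets:
0: —
1: —
2: 307
3: —
4: 888 -> 483 -> 834
5: —
6: —
7: —
8: —

3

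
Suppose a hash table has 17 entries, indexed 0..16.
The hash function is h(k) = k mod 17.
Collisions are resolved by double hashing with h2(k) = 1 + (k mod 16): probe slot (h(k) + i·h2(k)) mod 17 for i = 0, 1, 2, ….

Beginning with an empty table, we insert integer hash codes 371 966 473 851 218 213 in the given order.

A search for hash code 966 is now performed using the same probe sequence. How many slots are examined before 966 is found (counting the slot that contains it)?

371: h=14 => slot 14
966: h=14, h2=7, probe 14,4 => slot 4
473: h=14, h2=10, probe 14,7 => slot 7
851: h=1 => slot 1
218: h=14, h2=11, probe 14,8 => slot 8
213: h=9 => slot 9
Table: [-, 851, -, -, 966, -, -, 473, 218, 213, -, -, -, -, 371, -, -]
Lookup 966: h=14, h2=7, probe 14,4 → found at 4.

2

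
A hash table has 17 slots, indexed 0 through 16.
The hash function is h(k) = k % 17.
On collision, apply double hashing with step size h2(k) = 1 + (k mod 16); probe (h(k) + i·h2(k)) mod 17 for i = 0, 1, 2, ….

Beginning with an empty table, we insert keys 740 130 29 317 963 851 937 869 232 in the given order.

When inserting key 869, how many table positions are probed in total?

3

740: h=9 => slot 9
130: h=11 => slot 11
29: h=12 => slot 12
317: h=11, h2=14, probe 11,8 => slot 8
963: h=11, h2=4, probe 11,15 => slot 15
851: h=1 => slot 1
937: h=2 => slot 2
869: h=2, h2=6, probe 2,8,14 => slot 14
232: h=11, h2=9, probe 11,3 => slot 3
Table: [-, 851, 937, 232, -, -, -, -, 317, 740, -, 130, 29, -, 869, 963, -]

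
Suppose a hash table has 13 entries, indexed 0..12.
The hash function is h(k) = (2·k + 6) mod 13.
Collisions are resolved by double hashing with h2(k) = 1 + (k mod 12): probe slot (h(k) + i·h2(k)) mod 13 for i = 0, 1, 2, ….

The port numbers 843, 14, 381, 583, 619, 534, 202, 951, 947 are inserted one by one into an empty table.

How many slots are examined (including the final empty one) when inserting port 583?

2

843: h=2 → slot 2
14: h=8 → slot 8
381: h=1 → slot 1
583: h=2, h2=8, probe 2,10 → slot 10
619: h=9 → slot 9
534: h=8, h2=7, probe 8,2,9,3 → slot 3
202: h=7 → slot 7
951: h=10, h2=4, probe 10,1,5 → slot 5
947: h=2, h2=12, probe 2,1,0 → slot 0
Table: [947, 381, 843, 534, ∅, 951, ∅, 202, 14, 619, 583, ∅, ∅]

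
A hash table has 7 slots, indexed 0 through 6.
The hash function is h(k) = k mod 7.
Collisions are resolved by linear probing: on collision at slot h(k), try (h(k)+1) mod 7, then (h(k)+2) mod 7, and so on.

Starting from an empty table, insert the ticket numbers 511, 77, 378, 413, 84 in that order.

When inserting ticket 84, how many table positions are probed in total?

5

511 hashes to 0; slot 0 is free -> place at 0.
77 hashes to 0; 0 taken -> place at 1.
378 hashes to 0; 0,1 taken -> place at 2.
413 hashes to 0; 0,1,2 taken -> place at 3.
84 hashes to 0; 0,1,2,3 taken -> place at 4.
Table: [511, 77, 378, 413, 84, ., .]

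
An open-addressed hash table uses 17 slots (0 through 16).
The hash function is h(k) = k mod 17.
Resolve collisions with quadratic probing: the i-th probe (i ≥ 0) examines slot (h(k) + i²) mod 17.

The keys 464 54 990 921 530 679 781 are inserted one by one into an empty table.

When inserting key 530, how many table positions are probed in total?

4

Insert 464: h=5, slot 5 empty => index 5.
Insert 54: h=3, slot 3 empty => index 3.
Insert 990: h=4, slot 4 empty => index 4.
Insert 921: h=3, slots 3,4 occupied => index 7.
Insert 530: h=3, slots 3,4,7 occupied => index 12.
Insert 679: h=16, slot 16 empty => index 16.
Insert 781: h=16, slot 16 occupied => index 0.
Table: [781, _, _, 54, 990, 464, _, 921, _, _, _, _, 530, _, _, _, 679]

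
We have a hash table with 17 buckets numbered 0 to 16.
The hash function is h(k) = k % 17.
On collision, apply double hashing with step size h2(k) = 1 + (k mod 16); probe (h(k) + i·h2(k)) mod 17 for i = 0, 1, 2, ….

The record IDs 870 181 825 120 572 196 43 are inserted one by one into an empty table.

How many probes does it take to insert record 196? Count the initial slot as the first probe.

2

870: h=3 => slot 3
181: h=11 => slot 11
825: h=9 => slot 9
120: h=1 => slot 1
572: h=11, h2=13, probe 11,7 => slot 7
196: h=9, h2=5, probe 9,14 => slot 14
43: h=9, h2=12, probe 9,4 => slot 4
Table: [-, 120, -, 870, 43, -, -, 572, -, 825, -, 181, -, -, 196, -, -]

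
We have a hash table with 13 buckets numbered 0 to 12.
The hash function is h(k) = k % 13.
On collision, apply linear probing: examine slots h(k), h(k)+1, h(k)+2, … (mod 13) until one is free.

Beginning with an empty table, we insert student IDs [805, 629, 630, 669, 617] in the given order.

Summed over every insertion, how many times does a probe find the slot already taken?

805: h=12 -> slot 12
629: h=5 -> slot 5
630: h=6 -> slot 6
669: h=6, probe 6,7 -> slot 7
617: h=6, probe 6,7,8 -> slot 8
Table: [∅, ∅, ∅, ∅, ∅, 629, 630, 669, 617, ∅, ∅, ∅, 805]

3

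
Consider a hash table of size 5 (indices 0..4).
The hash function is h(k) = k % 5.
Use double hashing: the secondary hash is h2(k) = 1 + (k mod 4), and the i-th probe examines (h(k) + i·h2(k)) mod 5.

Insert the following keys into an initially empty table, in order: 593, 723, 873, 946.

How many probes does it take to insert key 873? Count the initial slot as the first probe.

593: h=3 -> slot 3
723: h=3, h2=4, probe 3,2 -> slot 2
873: h=3, h2=2, probe 3,0 -> slot 0
946: h=1 -> slot 1
Table: [873, 946, 723, 593, -]

2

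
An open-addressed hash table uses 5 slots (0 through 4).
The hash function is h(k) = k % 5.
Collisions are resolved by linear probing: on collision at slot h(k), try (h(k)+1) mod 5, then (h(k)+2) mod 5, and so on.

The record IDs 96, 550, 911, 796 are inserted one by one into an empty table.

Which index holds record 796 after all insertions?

3

96: h=1 => slot 1
550: h=0 => slot 0
911: h=1, probe 1,2 => slot 2
796: h=1, probe 1,2,3 => slot 3
Table: [550, 96, 911, 796, .]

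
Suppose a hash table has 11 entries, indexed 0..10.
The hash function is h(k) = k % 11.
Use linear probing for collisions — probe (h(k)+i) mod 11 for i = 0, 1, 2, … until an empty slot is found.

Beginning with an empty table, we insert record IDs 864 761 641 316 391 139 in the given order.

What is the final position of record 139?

864 hashes to 6; slot 6 is free => place at 6.
761 hashes to 2; slot 2 is free => place at 2.
641 hashes to 3; slot 3 is free => place at 3.
316 hashes to 8; slot 8 is free => place at 8.
391 hashes to 6; 6 taken => place at 7.
139 hashes to 7; 7,8 taken => place at 9.
Table: [-, -, 761, 641, -, -, 864, 391, 316, 139, -]

9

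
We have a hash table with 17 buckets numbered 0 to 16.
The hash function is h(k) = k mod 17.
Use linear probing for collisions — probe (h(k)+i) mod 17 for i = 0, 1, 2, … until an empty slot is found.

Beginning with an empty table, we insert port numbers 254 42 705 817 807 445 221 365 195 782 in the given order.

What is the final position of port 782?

Insert 254: h=16, slot 16 empty => index 16.
Insert 42: h=8, slot 8 empty => index 8.
Insert 705: h=8, slot 8 occupied => index 9.
Insert 817: h=1, slot 1 empty => index 1.
Insert 807: h=8, slots 8,9 occupied => index 10.
Insert 445: h=3, slot 3 empty => index 3.
Insert 221: h=0, slot 0 empty => index 0.
Insert 365: h=8, slots 8,9,10 occupied => index 11.
Insert 195: h=8, slots 8,9,10,11 occupied => index 12.
Insert 782: h=0, slots 0,1 occupied => index 2.
Table: [221, 817, 782, 445, ., ., ., ., 42, 705, 807, 365, 195, ., ., ., 254]

2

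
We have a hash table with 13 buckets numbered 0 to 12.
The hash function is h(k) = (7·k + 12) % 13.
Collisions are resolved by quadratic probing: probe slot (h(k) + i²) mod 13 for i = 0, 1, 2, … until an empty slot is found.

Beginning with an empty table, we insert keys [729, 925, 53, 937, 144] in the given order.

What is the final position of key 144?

Insert 729: h=6, slot 6 empty => index 6.
Insert 925: h=0, slot 0 empty => index 0.
Insert 53: h=6, slot 6 occupied => index 7.
Insert 937: h=6, slots 6,7 occupied => index 10.
Insert 144: h=6, slots 6,7,10 occupied => index 2.
Table: [925, -, 144, -, -, -, 729, 53, -, -, 937, -, -]

2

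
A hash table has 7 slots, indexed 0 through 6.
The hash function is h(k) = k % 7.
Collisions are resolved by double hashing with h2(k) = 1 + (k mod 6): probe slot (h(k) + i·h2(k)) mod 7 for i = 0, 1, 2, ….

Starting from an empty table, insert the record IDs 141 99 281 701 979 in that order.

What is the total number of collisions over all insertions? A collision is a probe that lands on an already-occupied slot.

6

141: h=1 → slot 1
99: h=1, h2=4, probe 1,5 → slot 5
281: h=1, h2=6, probe 1,0 → slot 0
701: h=1, h2=6, probe 1,0,6 → slot 6
979: h=6, h2=2, probe 6,1,3 → slot 3
Table: [281, 141, ∅, 979, ∅, 99, 701]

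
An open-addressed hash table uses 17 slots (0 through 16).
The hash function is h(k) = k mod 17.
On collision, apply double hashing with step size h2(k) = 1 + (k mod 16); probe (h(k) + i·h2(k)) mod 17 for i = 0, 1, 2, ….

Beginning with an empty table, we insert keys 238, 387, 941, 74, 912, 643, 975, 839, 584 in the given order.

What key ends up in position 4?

Insert 238: h=0, slot 0 empty -> index 0.
Insert 387: h=13, slot 13 empty -> index 13.
Insert 941: h=6, slot 6 empty -> index 6.
Insert 74: h=6, h2=11, slots 6,0 occupied -> index 11.
Insert 912: h=11, h2=1, slot 11 occupied -> index 12.
Insert 643: h=14, slot 14 empty -> index 14.
Insert 975: h=6, h2=16, slot 6 occupied -> index 5.
Insert 839: h=6, h2=8, slots 6,14,5,13 occupied -> index 4.
Insert 584: h=6, h2=9, slot 6 occupied -> index 15.
Table: [238, -, -, -, 839, 975, 941, -, -, -, -, 74, 912, 387, 643, 584, -]

839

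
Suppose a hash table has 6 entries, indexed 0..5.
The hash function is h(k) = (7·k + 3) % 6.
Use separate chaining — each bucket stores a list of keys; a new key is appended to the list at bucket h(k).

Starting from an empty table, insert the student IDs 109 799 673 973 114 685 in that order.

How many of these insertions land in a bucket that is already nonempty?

Insert 109: h=4, bucket 4 empty → new chain.
Insert 799: h=4, bucket 4 nonempty → append to chain.
Insert 673: h=4, bucket 4 nonempty → append to chain.
Insert 973: h=4, bucket 4 nonempty → append to chain.
Insert 114: h=3, bucket 3 empty → new chain.
Insert 685: h=4, bucket 4 nonempty → append to chain.
Final buckets:
0: .
1: .
2: .
3: 114
4: 109 -> 799 -> 673 -> 973 -> 685
5: .

4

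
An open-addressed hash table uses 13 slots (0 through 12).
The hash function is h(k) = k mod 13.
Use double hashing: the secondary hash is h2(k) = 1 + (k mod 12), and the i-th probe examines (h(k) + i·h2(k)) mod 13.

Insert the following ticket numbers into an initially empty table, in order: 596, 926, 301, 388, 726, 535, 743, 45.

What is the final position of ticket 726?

5

Insert 596: h=11, slot 11 empty → index 11.
Insert 926: h=3, slot 3 empty → index 3.
Insert 301: h=2, slot 2 empty → index 2.
Insert 388: h=11, h2=5, slots 11,3 occupied → index 8.
Insert 726: h=11, h2=7, slot 11 occupied → index 5.
Insert 535: h=2, h2=8, slot 2 occupied → index 10.
Insert 743: h=2, h2=12, slot 2 occupied → index 1.
Insert 45: h=6, slot 6 empty → index 6.
Table: [—, 743, 301, 926, —, 726, 45, —, 388, —, 535, 596, —]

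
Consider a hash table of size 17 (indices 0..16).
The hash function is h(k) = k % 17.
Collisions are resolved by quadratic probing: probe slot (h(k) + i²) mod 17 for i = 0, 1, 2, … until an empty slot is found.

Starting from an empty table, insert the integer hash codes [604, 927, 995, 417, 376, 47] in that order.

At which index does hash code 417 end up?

1

Insert 604: h=9, slot 9 empty => index 9.
Insert 927: h=9, slot 9 occupied => index 10.
Insert 995: h=9, slots 9,10 occupied => index 13.
Insert 417: h=9, slots 9,10,13 occupied => index 1.
Insert 376: h=2, slot 2 empty => index 2.
Insert 47: h=13, slot 13 occupied => index 14.
Table: [., 417, 376, ., ., ., ., ., ., 604, 927, ., ., 995, 47, ., .]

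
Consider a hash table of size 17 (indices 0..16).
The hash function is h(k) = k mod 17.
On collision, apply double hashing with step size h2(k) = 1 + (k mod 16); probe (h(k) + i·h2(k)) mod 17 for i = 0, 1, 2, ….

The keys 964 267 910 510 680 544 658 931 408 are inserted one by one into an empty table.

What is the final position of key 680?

964 hashes to 12; slot 12 is free -> place at 12.
267 hashes to 12, h2=12; 12 taken -> place at 7.
910 hashes to 9; slot 9 is free -> place at 9.
510 hashes to 0; slot 0 is free -> place at 0.
680 hashes to 0, h2=9; 0,9 taken -> place at 1.
544 hashes to 0, h2=1; 0,1 taken -> place at 2.
658 hashes to 12, h2=3; 12 taken -> place at 15.
931 hashes to 13; slot 13 is free -> place at 13.
408 hashes to 0, h2=9; 0,9,1 taken -> place at 10.
Table: [510, 680, 544, -, -, -, -, 267, -, 910, 408, -, 964, 931, -, 658, -]

1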